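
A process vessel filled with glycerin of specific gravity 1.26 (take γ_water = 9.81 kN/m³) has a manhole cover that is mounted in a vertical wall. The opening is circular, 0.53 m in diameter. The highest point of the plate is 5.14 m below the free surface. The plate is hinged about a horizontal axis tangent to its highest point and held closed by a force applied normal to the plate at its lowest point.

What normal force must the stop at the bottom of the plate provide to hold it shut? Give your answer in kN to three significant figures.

P ≈ 7.46 kN

γ = 1.26 × 9.81 = 12.3606 kN/m³.
The centroid is at the centre, 0.265 m below the top of the plate, so the centroid depth is h_c = 5.14 + 0.265 = 5.405 m.
A = π(0.265)² = 0.220618 m².
Resultant F = γ·h_c·A = 12.3606 × 5.405 × 0.220618 = 14.7393 kN.
I_c = πr⁴/4 = π × 0.265⁴/4 = 0.00387323 m⁴.
Centre of pressure: y_p = y_c + I_c/(y_c·A) = 5.405 + 0.00387323/(5.405 × 0.220618) = 5.405 + 0.00324815 = 5.40825 m along the plane.
The resultant acts 0.265 + 0.00324815 = 0.268248 m (along the plate) below the hinge at the top edge, so the moment about the hinge is M = F × 0.268248 = 14.7393 × 0.268248 = 3.95379 kN·m.
A normal force at the bottom, 0.53 m from the hinge, must supply this moment: P = 3.95379/0.53 = 7.45998 kN.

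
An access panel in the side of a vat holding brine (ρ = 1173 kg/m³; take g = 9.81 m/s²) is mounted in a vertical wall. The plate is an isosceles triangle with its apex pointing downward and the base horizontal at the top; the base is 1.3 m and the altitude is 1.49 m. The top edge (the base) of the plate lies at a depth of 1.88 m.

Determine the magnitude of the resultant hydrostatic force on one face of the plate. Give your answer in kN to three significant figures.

γ = ρg = 1173 × 9.81 / 1000 = 11.50713 kN/m³.
With the apex down, the centroid sits h/3 = 1.49/3 = 0.496667 m below the base (the top edge), so the centroid depth is h_c = 1.88 + 0.496667 = 2.37667 m.
A = ½ × 1.3 × 1.49 = 0.9685 m².
Resultant F = γ·h_c·A = 11.50713 × 2.37667 × 0.9685 = 26.4872 kN.

F ≈ 26.5 kN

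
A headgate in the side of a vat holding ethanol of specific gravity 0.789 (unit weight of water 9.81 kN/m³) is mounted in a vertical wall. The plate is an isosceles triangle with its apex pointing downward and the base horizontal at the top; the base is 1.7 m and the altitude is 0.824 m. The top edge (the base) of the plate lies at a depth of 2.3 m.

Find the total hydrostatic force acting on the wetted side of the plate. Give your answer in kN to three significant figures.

γ = 0.789 × 9.81 = 7.74009 kN/m³.
With the apex down, the centroid sits h/3 = 0.824/3 = 0.274667 m below the base (the top edge), so the centroid depth is h_c = 2.3 + 0.274667 = 2.57467 m.
A = ½ × 1.7 × 0.824 = 0.7004 m².
Resultant F = γ·h_c·A = 7.74009 × 2.57467 × 0.7004 = 13.9577 kN.

F ≈ 14.0 kN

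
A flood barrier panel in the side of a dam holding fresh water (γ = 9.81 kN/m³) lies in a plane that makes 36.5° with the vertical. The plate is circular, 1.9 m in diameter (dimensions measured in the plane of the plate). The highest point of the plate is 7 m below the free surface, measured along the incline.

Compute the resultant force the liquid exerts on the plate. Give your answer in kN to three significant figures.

F ≈ 178 kN

γ = 9.81 kN/m³.
The plate makes 36.5° with the vertical, i.e. θ = 90° − 36.5° = 53.5° to the horizontal. Measuring y along the incline from the free-surface line, vertical depth h = y·sinθ with sinθ = 0.803857.
The centroid is at the centre, 0.95 m below the top of the plate, so y_c = 7 + 0.95 = 7.95 m and h_c = 7.95 × 0.803857 = 6.39066 m.
A = π(0.95)² = 2.83529 m².
Resultant F = γ·h_c·A = 9.81 × 6.39066 × 2.83529 = 177.751 kN.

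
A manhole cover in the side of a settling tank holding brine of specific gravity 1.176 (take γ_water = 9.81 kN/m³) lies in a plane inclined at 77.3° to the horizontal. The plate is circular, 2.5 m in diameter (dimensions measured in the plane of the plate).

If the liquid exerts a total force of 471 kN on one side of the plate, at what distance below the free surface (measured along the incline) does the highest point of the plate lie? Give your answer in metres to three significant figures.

y_top ≈ 7.28 m

γ = 1.176 × 9.81 = 11.53656 kN/m³.
A = π(1.25)² = 4.90874 m².
From F = γ·h_c·A, the centroid depth is h_c = 471/(11.53656 × 4.90874) = 8.31715 m.
Let θ = 77.3° be the plate's angle to the horizontal; measure y along the incline from where the plane meets the free surface. Vertical depth h = y·sinθ with sinθ = 0.975535.
Along the incline, y_c = h_c/sinθ = 8.31715/0.975535 = 8.52573 m.
The centroid is at the centre, 1.25 m below the top of the plate, so the highest point sits at y_top = 8.52573 − 1.25 = 7.27573 m along the incline.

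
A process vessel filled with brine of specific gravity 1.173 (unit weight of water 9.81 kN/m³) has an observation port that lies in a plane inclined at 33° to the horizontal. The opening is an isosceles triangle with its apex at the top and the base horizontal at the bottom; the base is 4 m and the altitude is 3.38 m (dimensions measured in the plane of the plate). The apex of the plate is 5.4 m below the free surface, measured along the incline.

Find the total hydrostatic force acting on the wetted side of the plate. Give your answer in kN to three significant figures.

γ = 1.173 × 9.81 = 11.50713 kN/m³.
Let θ = 33° be the plate's angle to the horizontal; measure y along the incline from where the plane meets the free surface. Vertical depth h = y·sinθ with sinθ = 0.544639.
With the apex up, the centroid sits 2h/3 = 2 × 3.38/3 = 2.25333 m below the apex, so y_c = 5.4 + 2.25333 = 7.65333 m and h_c = 7.65333 × 0.544639 = 4.1683 m.
A = ½ × 4 × 3.38 = 6.76 m².
Resultant F = γ·h_c·A = 11.50713 × 4.1683 × 6.76 = 324.245 kN.

F ≈ 324 kN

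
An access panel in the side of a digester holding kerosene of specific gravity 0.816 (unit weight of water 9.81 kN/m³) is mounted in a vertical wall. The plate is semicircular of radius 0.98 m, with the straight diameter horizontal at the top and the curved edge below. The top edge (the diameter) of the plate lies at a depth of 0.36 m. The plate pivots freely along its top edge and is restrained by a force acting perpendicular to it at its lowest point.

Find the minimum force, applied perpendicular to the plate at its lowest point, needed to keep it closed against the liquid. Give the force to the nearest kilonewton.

P ≈ 5 kN

γ = 0.816 × 9.81 = 8.00496 kN/m³.
The centroid of a semicircle lies 4r/(3π) = 0.415925 m from the diameter, here below the top edge, so the centroid depth is h_c = 0.36 + 0.415925 = 0.775925 m.
A = πr²/2 = π × 0.98²/2 = 1.50859 m².
Resultant F = γ·h_c·A = 8.00496 × 0.775925 × 1.50859 = 9.37023 kN.
I_c = (π/8 − 8/(9π))·r⁴ = 0.109757 × 0.98⁴ = 0.101236 m⁴.
Centre of pressure: y_p = y_c + I_c/(y_c·A) = 0.775925 + 0.101236/(0.775925 × 1.50859) = 0.775925 + 0.0864856 = 0.862411 m along the plane.
The resultant acts 0.415925 + 0.0864856 = 0.502411 m (along the plate) below the hinge at the top edge, so the moment about the hinge is M = F × 0.502411 = 9.37023 × 0.502411 = 4.70771 kN·m.
A normal force at the bottom, 0.98 m from the hinge, must supply this moment: P = 4.70771/0.98 = 4.80379 kN.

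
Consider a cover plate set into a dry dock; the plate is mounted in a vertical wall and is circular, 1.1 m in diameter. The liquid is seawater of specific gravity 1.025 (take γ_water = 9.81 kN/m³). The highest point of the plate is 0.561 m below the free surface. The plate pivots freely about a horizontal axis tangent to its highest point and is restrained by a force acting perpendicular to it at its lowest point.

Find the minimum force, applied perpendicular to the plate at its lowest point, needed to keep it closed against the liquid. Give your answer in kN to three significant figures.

γ = 1.025 × 9.81 = 10.05525 kN/m³.
The centroid is at the centre, 0.55 m below the top of the plate, so the centroid depth is h_c = 0.561 + 0.55 = 1.111 m.
A = π(0.55)² = 0.950332 m².
Resultant F = γ·h_c·A = 10.05525 × 1.111 × 0.950332 = 10.6165 kN.
I_c = πr⁴/4 = π × 0.55⁴/4 = 0.0718688 m⁴.
Centre of pressure: y_p = y_c + I_c/(y_c·A) = 1.111 + 0.0718688/(1.111 × 0.950332) = 1.111 + 0.0680693 = 1.17907 m along the plane.
The resultant acts 0.55 + 0.0680693 = 0.618069 m (along the plate) below the hinge at the top edge, so the moment about the hinge is M = F × 0.618069 = 10.6165 × 0.618069 = 6.56173 kN·m.
A normal force at the bottom, 1.1 m from the hinge, must supply this moment: P = 6.56173/1.1 = 5.96521 kN.

P ≈ 5.97 kN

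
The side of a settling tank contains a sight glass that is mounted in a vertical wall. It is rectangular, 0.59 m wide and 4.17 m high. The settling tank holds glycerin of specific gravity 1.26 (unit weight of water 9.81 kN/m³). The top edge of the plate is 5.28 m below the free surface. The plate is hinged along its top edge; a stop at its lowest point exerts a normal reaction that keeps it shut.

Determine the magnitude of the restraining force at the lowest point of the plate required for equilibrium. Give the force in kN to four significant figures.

γ = 1.26 × 9.81 = 12.3606 kN/m³.
The centroid lies 4.17/2 = 2.085 m below the top edge, so the centroid depth is h_c = 5.28 + 2.085 = 7.365 m.
A = 0.59 × 4.17 = 2.4603 m².
Resultant F = γ·h_c·A = 12.3606 × 7.365 × 2.4603 = 223.975 kN.
I_c = b·h³/12 = 0.59 × 4.17³/12 = 3.56516 m⁴.
Centre of pressure: y_p = y_c + I_c/(y_c·A) = 7.365 + 3.56516/(7.365 × 2.4603) = 7.365 + 0.196752 = 7.56175 m along the plane.
The resultant acts 2.085 + 0.196752 = 2.28175 m (along the plate) below the hinge at the top edge, so the moment about the hinge is M = F × 2.28175 = 223.975 × 2.28175 = 511.055 kN·m.
A normal force at the bottom, 4.17 m from the hinge, must supply this moment: P = 511.055/4.17 = 122.555 kN.

P ≈ 122.6 kN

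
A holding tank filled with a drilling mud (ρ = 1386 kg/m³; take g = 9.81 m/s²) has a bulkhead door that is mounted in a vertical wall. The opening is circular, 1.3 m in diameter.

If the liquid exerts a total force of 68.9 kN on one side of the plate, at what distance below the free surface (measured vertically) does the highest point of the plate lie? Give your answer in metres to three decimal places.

γ = ρg = 1386 × 9.81 / 1000 = 13.59666 kN/m³.
A = π(0.65)² = 1.32732 m².
From F = γ·h_c·A, the centroid depth is h_c = 68.9/(13.59666 × 1.32732) = 3.81778 m.
The centroid is at the centre, 0.65 m below the top of the plate, so the highest point sits at h_top = 3.81778 − 0.65 = 3.16778 m below the surface.

d_top ≈ 3.168 m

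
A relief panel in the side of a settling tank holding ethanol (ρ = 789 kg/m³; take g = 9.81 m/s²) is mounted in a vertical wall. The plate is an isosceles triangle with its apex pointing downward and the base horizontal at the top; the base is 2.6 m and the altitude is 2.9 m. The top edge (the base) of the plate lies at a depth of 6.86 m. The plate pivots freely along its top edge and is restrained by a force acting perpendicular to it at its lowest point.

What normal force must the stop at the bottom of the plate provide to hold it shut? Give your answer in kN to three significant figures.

γ = ρg = 789 × 9.81 / 1000 = 7.74009 kN/m³.
With the apex down, the centroid sits h/3 = 2.9/3 = 0.966667 m below the base (the top edge), so the centroid depth is h_c = 6.86 + 0.966667 = 7.82667 m.
A = ½ × 2.6 × 2.9 = 3.77 m².
Resultant F = γ·h_c·A = 7.74009 × 7.82667 × 3.77 = 228.383 kN.
I_c = b·h³/36 = 2.6 × 2.9³/36 = 1.76143 m⁴.
Centre of pressure: y_p = y_c + I_c/(y_c·A) = 7.82667 + 1.76143/(7.82667 × 3.77) = 7.82667 + 0.0596962 = 7.88637 m along the plane.
The resultant acts 0.966667 + 0.0596962 = 1.02636 m (along the plate) below the hinge at the top edge, so the moment about the hinge is M = F × 1.02636 = 228.383 × 1.02636 = 234.403 kN·m.
A normal force at the bottom, 2.9 m from the hinge, must supply this moment: P = 234.403/2.9 = 80.8286 kN.

P ≈ 80.8 kN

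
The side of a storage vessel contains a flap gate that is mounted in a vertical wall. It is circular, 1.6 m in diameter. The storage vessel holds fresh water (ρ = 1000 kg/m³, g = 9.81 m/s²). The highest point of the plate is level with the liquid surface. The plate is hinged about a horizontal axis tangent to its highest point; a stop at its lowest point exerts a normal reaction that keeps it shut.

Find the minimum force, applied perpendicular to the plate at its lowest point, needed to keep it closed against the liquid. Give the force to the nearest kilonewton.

γ = ρg = 1000 × 9.81 = 9810 N/m³ = 9.81 kN/m³.
The centroid is at the centre, 0.8 m below the top of the plate, so the centroid depth is h_c = 0.8 m.
A = π(0.8)² = 2.01062 m².
Resultant F = γ·h_c·A = 9.81 × 0.8 × 2.01062 = 15.7793 kN.
I_c = πr⁴/4 = π × 0.8⁴/4 = 0.321699 m⁴.
Centre of pressure: y_p = y_c + I_c/(y_c·A) = 0.8 + 0.321699/(0.8 × 2.01062) = 0.8 + 0.2 = 1 m along the plane.
The resultant acts 0.8 + 0.2 = 1 m (along the plate) below the hinge at the top edge, so the moment about the hinge is M = F × 1 = 15.7793 × 1 = 15.7793 kN·m.
A normal force at the bottom, 1.6 m from the hinge, must supply this moment: P = 15.7793/1.6 = 9.86206 kN.

P ≈ 10 kN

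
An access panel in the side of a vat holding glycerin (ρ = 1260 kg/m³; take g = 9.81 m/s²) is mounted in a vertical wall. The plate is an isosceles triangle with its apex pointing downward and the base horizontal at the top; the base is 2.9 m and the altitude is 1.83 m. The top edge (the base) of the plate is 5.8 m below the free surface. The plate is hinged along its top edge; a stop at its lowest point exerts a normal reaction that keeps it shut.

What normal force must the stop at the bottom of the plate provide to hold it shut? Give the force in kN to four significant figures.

γ = ρg = 1260 × 9.81 / 1000 = 12.3606 kN/m³.
With the apex down, the centroid sits h/3 = 1.83/3 = 0.61 m below the base (the top edge), so the centroid depth is h_c = 5.8 + 0.61 = 6.41 m.
A = ½ × 2.9 × 1.83 = 2.6535 m².
Resultant F = γ·h_c·A = 12.3606 × 6.41 × 2.6535 = 210.241 kN.
I_c = b·h³/36 = 2.9 × 1.83³/36 = 0.493684 m⁴.
Centre of pressure: y_p = y_c + I_c/(y_c·A) = 6.41 + 0.493684/(6.41 × 2.6535) = 6.41 + 0.029025 = 6.43902 m along the plane.
The resultant acts 0.61 + 0.029025 = 0.639025 m (along the plate) below the hinge at the top edge, so the moment about the hinge is M = F × 0.639025 = 210.241 × 0.639025 = 134.349 kN·m.
A normal force at the bottom, 1.83 m from the hinge, must supply this moment: P = 134.349/1.83 = 73.4148 kN.

P ≈ 73.41 kN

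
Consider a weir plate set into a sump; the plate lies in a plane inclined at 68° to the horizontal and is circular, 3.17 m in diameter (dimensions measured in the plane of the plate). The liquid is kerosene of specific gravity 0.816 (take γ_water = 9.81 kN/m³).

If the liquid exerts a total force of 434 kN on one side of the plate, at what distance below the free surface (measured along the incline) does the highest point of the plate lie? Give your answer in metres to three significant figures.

γ = 0.816 × 9.81 = 8.00496 kN/m³.
A = π(1.585)² = 7.89239 m².
From F = γ·h_c·A, the centroid depth is h_c = 434/(8.00496 × 7.89239) = 6.86945 m.
Let θ = 68° be the plate's angle to the horizontal; measure y along the incline from where the plane meets the free surface. Vertical depth h = y·sinθ with sinθ = 0.927184.
Along the incline, y_c = h_c/sinθ = 6.86945/0.927184 = 7.40894 m.
The centroid is at the centre, 1.585 m below the top of the plate, so the highest point sits at y_top = 7.40894 − 1.585 = 5.82394 m along the incline.

y_top ≈ 5.82 m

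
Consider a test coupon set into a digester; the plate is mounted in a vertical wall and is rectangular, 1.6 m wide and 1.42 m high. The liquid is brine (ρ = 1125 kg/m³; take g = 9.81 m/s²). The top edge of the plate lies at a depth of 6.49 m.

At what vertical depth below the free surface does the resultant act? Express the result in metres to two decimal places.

γ = ρg = 1125 × 9.81 / 1000 = 11.03625 kN/m³.
The centroid lies 1.42/2 = 0.71 m below the top edge, so the centroid depth is h_c = 6.49 + 0.71 = 7.2 m.
A = 1.6 × 1.42 = 2.272 m².
Resultant F = γ·h_c·A = 11.03625 × 7.2 × 2.272 = 180.535 kN.
I_c = b·h³/12 = 1.6 × 1.42³/12 = 0.381772 m⁴.
Centre of pressure: y_p = y_c + I_c/(y_c·A) = 7.2 + 0.381772/(7.2 × 2.272) = 7.2 + 0.023338 = 7.22334 m along the plane.

h_p = 7.22 m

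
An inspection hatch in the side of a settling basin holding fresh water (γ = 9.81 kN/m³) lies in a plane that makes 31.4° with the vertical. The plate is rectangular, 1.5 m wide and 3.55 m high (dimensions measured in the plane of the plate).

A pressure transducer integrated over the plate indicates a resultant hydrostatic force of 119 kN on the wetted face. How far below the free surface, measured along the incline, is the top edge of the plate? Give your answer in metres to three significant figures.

y_top ≈ 0.894 m

γ = 9.81 kN/m³.
A = 1.5 × 3.55 = 5.325 m².
From F = γ·h_c·A, the centroid depth is h_c = 119/(9.81 × 5.325) = 2.27802 m.
The plate makes 31.4° with the vertical, i.e. θ = 90° − 31.4° = 58.6° to the horizontal. Measuring y along the incline from the free-surface line, vertical depth h = y·sinθ with sinθ = 0.853551.
Along the incline, y_c = h_c/sinθ = 2.27802/0.853551 = 2.66887 m.
The centroid lies 3.55/2 = 1.775 m below the top edge, so the top edge sits at y_top = 2.66887 − 1.775 = 0.89387 m along the incline.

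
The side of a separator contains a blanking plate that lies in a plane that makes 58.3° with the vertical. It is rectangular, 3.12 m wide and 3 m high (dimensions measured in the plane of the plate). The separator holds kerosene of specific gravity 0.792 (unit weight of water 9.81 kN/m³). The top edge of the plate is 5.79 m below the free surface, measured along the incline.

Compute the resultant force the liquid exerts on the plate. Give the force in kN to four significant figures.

γ = 0.792 × 9.81 = 7.76952 kN/m³.
The plate makes 58.3° with the vertical, i.e. θ = 90° − 58.3° = 31.7° to the horizontal. Measuring y along the incline from the free-surface line, vertical depth h = y·sinθ with sinθ = 0.525472.
The centroid lies 3/2 = 1.5 m below the top edge, so y_c = 5.79 + 1.5 = 7.29 m and h_c = 7.29 × 0.525472 = 3.83069 m.
A = 3.12 × 3 = 9.36 m².
Resultant F = γ·h_c·A = 7.76952 × 3.83069 × 9.36 = 278.578 kN.

F ≈ 278.6 kN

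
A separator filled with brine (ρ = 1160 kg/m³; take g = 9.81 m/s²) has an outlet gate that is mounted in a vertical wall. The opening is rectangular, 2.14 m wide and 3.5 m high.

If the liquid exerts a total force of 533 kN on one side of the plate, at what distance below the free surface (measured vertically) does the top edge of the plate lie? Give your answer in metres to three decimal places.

γ = ρg = 1160 × 9.81 / 1000 = 11.3796 kN/m³.
A = 2.14 × 3.5 = 7.49 m².
From F = γ·h_c·A, the centroid depth is h_c = 533/(11.3796 × 7.49) = 6.25343 m.
The centroid lies 3.5/2 = 1.75 m below the top edge, so the top edge sits at h_top = 6.25343 − 1.75 = 4.50343 m below the surface.

d_top ≈ 4.503 m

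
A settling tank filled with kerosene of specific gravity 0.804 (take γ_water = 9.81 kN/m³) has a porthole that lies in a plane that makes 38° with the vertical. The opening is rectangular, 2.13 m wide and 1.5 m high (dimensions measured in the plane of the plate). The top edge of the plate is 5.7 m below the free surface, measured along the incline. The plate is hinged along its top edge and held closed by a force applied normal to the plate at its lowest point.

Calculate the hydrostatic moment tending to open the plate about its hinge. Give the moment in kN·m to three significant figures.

M ≈ 99.8 kN·m

γ = 0.804 × 9.81 = 7.88724 kN/m³.
The plate makes 38° with the vertical, i.e. θ = 90° − 38° = 52° to the horizontal. Measuring y along the incline from the free-surface line, vertical depth h = y·sinθ with sinθ = 0.788011.
The centroid lies 1.5/2 = 0.75 m below the top edge, so y_c = 5.7 + 0.75 = 6.45 m and h_c = 6.45 × 0.788011 = 5.08267 m.
A = 2.13 × 1.5 = 3.195 m².
Resultant F = γ·h_c·A = 7.88724 × 5.08267 × 3.195 = 128.082 kN.
I_c = b·h³/12 = 2.13 × 1.5³/12 = 0.599062 m⁴.
Centre of pressure: y_p = y_c + I_c/(y_c·A) = 6.45 + 0.599062/(6.45 × 3.195) = 6.45 + 0.0290697 = 6.47907 m along the plane.
The resultant acts 0.75 + 0.0290697 = 0.77907 m (along the plate) below the hinge at the top edge, so the moment about the hinge is M = F × 0.77907 = 128.082 × 0.77907 = 99.7848 kN·m.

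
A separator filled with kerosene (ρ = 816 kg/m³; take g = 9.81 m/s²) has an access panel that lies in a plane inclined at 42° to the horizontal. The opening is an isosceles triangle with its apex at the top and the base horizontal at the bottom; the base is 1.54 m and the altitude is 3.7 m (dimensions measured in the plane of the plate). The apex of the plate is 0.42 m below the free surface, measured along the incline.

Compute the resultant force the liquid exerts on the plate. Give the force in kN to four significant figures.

F ≈ 44.05 kN

γ = ρg = 816 × 9.81 / 1000 = 8.00496 kN/m³.
Let θ = 42° be the plate's angle to the horizontal; measure y along the incline from where the plane meets the free surface. Vertical depth h = y·sinθ with sinθ = 0.669131.
With the apex up, the centroid sits 2h/3 = 2 × 3.7/3 = 2.46667 m below the apex, so y_c = 0.42 + 2.46667 = 2.88667 m and h_c = 2.88667 × 0.669131 = 1.93156 m.
A = ½ × 1.54 × 3.7 = 2.849 m².
Resultant F = γ·h_c·A = 8.00496 × 1.93156 × 2.849 = 44.0514 kN.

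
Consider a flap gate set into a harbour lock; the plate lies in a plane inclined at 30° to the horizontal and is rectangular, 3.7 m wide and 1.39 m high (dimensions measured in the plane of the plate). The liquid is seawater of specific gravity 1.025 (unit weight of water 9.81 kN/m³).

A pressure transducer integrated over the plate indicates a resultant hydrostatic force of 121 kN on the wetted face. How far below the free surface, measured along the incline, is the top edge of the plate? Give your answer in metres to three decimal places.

γ = 1.025 × 9.81 = 10.05525 kN/m³.
A = 3.7 × 1.39 = 5.143 m².
From F = γ·h_c·A, the centroid depth is h_c = 121/(10.05525 × 5.143) = 2.33979 m.
Let θ = 30° be the plate's angle to the horizontal; measure y along the incline from where the plane meets the free surface. Vertical depth h = y·sinθ with sinθ = 0.500000.
Along the incline, y_c = h_c/sinθ = 2.33979/0.500000 = 4.67958 m.
The centroid lies 1.39/2 = 0.695 m below the top edge, so the top edge sits at y_top = 4.67958 − 0.695 = 3.98458 m along the incline.

y_top ≈ 3.985 m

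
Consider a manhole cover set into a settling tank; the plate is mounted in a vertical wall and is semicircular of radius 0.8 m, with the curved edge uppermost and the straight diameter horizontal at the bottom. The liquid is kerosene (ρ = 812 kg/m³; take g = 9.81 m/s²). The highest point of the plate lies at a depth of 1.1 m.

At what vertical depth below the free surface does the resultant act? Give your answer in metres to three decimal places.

γ = ρg = 812 × 9.81 / 1000 = 7.96572 kN/m³.
The centroid lies 4r/(3π) = 0.339531 m above the diameter, so r − 4r/(3π) = 0.8 − 0.339531 = 0.460469 m below the topmost point, so the centroid depth is h_c = 1.1 + 0.460469 = 1.56047 m.
A = πr²/2 = π × 0.8²/2 = 1.00531 m².
Resultant F = γ·h_c·A = 7.96572 × 1.56047 × 1.00531 = 12.4963 kN.
I_c = (π/8 − 8/(9π))·r⁴ = 0.109757 × 0.8⁴ = 0.0449565 m⁴.
Centre of pressure: y_p = y_c + I_c/(y_c·A) = 1.56047 + 0.0449565/(1.56047 × 1.00531) = 1.56047 + 0.0286574 = 1.58913 m along the plane.

h_p = 1.589 m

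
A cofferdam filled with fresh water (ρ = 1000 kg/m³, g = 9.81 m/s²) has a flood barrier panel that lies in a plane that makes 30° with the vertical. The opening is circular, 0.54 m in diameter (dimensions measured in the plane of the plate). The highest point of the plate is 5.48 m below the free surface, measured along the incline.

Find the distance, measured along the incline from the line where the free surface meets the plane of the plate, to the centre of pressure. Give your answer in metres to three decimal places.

y_p = 5.753 m

γ = ρg = 1000 × 9.81 = 9810 N/m³ = 9.81 kN/m³.
The plate makes 30° with the vertical, i.e. θ = 90° − 30° = 60° to the horizontal. Measuring y along the incline from the free-surface line, vertical depth h = y·sinθ with sinθ = 0.866025.
The centroid is at the centre, 0.27 m below the top of the plate, so y_c = 5.48 + 0.27 = 5.75 m and h_c = 5.75 × 0.866025 = 4.97964 m.
A = π(0.27)² = 0.229022 m².
Resultant F = γ·h_c·A = 9.81 × 4.97964 × 0.229022 = 11.1878 kN.
I_c = πr⁴/4 = π × 0.27⁴/4 = 0.00417393 m⁴.
Centre of pressure: y_p = y_c + I_c/(y_c·A) = 5.75 + 0.00417393/(5.75 × 0.229022) = 5.75 + 0.00316957 = 5.75317 m along the plane.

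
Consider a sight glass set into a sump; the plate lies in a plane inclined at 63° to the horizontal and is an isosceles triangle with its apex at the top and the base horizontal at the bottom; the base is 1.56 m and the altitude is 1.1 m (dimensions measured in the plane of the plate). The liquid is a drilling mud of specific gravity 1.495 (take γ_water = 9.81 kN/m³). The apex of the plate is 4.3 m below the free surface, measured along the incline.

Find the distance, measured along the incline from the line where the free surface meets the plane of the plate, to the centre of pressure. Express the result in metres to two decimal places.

γ = 1.495 × 9.81 = 14.66595 kN/m³.
Let θ = 63° be the plate's angle to the horizontal; measure y along the incline from where the plane meets the free surface. Vertical depth h = y·sinθ with sinθ = 0.891007.
With the apex up, the centroid sits 2h/3 = 2 × 1.1/3 = 0.733333 m below the apex, so y_c = 4.3 + 0.733333 = 5.03333 m and h_c = 5.03333 × 0.891007 = 4.48473 m.
A = ½ × 1.56 × 1.1 = 0.858 m².
Resultant F = γ·h_c·A = 14.66595 × 4.48473 × 0.858 = 56.4331 kN.
I_c = b·h³/36 = 1.56 × 1.1³/36 = 0.0576767 m⁴.
Centre of pressure: y_p = y_c + I_c/(y_c·A) = 5.03333 + 0.0576767/(5.03333 × 0.858) = 5.03333 + 0.0133554 = 5.04669 m along the plane.

y_p = 5.05 m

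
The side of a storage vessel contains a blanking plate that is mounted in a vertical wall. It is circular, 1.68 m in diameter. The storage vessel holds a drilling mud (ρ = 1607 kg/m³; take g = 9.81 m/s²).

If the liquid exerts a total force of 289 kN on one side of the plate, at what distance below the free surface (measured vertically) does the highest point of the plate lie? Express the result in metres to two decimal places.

γ = ρg = 1607 × 9.81 / 1000 = 15.76467 kN/m³.
A = π(0.84)² = 2.21671 m².
From F = γ·h_c·A, the centroid depth is h_c = 289/(15.76467 × 2.21671) = 8.26997 m.
The centroid is at the centre, 0.84 m below the top of the plate, so the highest point sits at h_top = 8.26997 − 0.84 = 7.42997 m below the surface.

d_top ≈ 7.43 m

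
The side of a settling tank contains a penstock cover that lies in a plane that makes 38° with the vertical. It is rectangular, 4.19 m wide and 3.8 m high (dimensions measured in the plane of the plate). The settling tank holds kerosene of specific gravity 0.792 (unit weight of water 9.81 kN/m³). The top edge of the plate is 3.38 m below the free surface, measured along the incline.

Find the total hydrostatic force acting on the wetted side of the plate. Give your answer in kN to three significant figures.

γ = 0.792 × 9.81 = 7.76952 kN/m³.
The plate makes 38° with the vertical, i.e. θ = 90° − 38° = 52° to the horizontal. Measuring y along the incline from the free-surface line, vertical depth h = y·sinθ with sinθ = 0.788011.
The centroid lies 3.8/2 = 1.9 m below the top edge, so y_c = 3.38 + 1.9 = 5.28 m and h_c = 5.28 × 0.788011 = 4.1607 m.
A = 4.19 × 3.8 = 15.922 m².
Resultant F = γ·h_c·A = 7.76952 × 4.1607 × 15.922 = 514.705 kN.

F ≈ 515 kN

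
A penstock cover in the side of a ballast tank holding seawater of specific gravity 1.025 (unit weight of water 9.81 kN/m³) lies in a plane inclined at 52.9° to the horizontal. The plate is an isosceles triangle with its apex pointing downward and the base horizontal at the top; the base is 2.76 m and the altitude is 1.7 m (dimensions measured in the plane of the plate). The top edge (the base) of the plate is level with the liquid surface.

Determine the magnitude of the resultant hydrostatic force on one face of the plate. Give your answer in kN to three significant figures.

F ≈ 10.7 kN

γ = 1.025 × 9.81 = 10.05525 kN/m³.
Let θ = 52.9° be the plate's angle to the horizontal; measure y along the incline from where the plane meets the free surface. Vertical depth h = y·sinθ with sinθ = 0.797584.
With the apex down, the centroid sits h/3 = 1.7/3 = 0.566667 m below the base (the top edge), so y_c = 0.566667 m and h_c = 0.566667 × 0.797584 = 0.451965 m.
A = ½ × 2.76 × 1.7 = 2.346 m².
Resultant F = γ·h_c·A = 10.05525 × 0.451965 × 2.346 = 10.6617 kN.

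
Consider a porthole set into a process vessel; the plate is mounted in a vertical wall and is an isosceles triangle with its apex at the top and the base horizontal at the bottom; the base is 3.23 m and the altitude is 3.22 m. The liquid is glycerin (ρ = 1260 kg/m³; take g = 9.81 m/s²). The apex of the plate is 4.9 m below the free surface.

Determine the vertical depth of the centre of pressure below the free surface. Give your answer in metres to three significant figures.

γ = ρg = 1260 × 9.81 / 1000 = 12.3606 kN/m³.
With the apex up, the centroid sits 2h/3 = 2 × 3.22/3 = 2.14667 m below the apex, so the centroid depth is h_c = 4.9 + 2.14667 = 7.04667 m.
A = ½ × 3.23 × 3.22 = 5.2003 m².
Resultant F = γ·h_c·A = 12.3606 × 7.04667 × 5.2003 = 452.952 kN.
I_c = b·h³/36 = 3.23 × 3.22³/36 = 2.99549 m⁴.
Centre of pressure: y_p = y_c + I_c/(y_c·A) = 7.04667 + 2.99549/(7.04667 × 5.2003) = 7.04667 + 0.0817439 = 7.12841 m along the plane.

h_p = 7.13 m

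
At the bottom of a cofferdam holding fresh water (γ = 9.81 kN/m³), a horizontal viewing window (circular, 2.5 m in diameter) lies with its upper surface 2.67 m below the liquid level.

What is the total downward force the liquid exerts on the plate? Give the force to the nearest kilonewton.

F ≈ 129 kN

γ = 9.81 kN/m³.
The plate is horizontal, so pressure is uniform at p = γ·h = 9.81 × 2.67 = 26.1927 kN/m².
A = π(1.25)² = 4.90874 m².
F = p·A = 26.1927 × 4.90874 = 128.573 kN.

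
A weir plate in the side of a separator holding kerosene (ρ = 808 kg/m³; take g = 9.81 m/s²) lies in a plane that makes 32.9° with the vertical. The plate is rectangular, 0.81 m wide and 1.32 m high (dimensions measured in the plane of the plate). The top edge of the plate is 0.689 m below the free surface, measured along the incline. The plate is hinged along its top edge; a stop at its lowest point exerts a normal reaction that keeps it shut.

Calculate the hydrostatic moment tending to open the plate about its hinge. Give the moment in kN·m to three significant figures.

γ = ρg = 808 × 9.81 / 1000 = 7.92648 kN/m³.
The plate makes 32.9° with the vertical, i.e. θ = 90° − 32.9° = 57.1° to the horizontal. Measuring y along the incline from the free-surface line, vertical depth h = y·sinθ with sinθ = 0.839620.
The centroid lies 1.32/2 = 0.66 m below the top edge, so y_c = 0.689 + 0.66 = 1.349 m and h_c = 1.349 × 0.839620 = 1.13265 m.
A = 0.81 × 1.32 = 1.0692 m².
Resultant F = γ·h_c·A = 7.92648 × 1.13265 × 1.0692 = 9.5992 kN.
I_c = b·h³/12 = 0.81 × 1.32³/12 = 0.155248 m⁴.
Centre of pressure: y_p = y_c + I_c/(y_c·A) = 1.349 + 0.155248/(1.349 × 1.0692) = 1.349 + 0.107635 = 1.45663 m along the plane.
The resultant acts 0.66 + 0.107635 = 0.767635 m (along the plate) below the hinge at the top edge, so the moment about the hinge is M = F × 0.767635 = 9.5992 × 0.767635 = 7.36868 kN·m.

M ≈ 7.37 kN·m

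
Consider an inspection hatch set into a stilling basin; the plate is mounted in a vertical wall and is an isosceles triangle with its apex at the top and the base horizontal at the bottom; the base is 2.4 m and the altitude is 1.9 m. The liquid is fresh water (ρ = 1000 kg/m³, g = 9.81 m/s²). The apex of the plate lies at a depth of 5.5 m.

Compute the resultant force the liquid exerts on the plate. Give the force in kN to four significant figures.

F ≈ 151.3 kN

γ = ρg = 1000 × 9.81 = 9810 N/m³ = 9.81 kN/m³.
With the apex up, the centroid sits 2h/3 = 2 × 1.9/3 = 1.26667 m below the apex, so the centroid depth is h_c = 5.5 + 1.26667 = 6.76667 m.
A = ½ × 2.4 × 1.9 = 2.28 m².
Resultant F = γ·h_c·A = 9.81 × 6.76667 × 2.28 = 151.349 kN.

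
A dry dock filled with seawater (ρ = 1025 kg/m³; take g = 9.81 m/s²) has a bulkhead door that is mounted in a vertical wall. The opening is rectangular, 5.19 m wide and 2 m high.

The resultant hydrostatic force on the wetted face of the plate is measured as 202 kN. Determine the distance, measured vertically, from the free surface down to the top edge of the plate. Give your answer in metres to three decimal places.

d_top ≈ 0.935 m

γ = ρg = 1025 × 9.81 / 1000 = 10.05525 kN/m³.
A = 5.19 × 2 = 10.38 m².
From F = γ·h_c·A, the centroid depth is h_c = 202/(10.05525 × 10.38) = 1.93536 m.
The centroid lies 2/2 = 1 m below the top edge, so the top edge sits at h_top = 1.93536 − 1 = 0.93536 m below the surface.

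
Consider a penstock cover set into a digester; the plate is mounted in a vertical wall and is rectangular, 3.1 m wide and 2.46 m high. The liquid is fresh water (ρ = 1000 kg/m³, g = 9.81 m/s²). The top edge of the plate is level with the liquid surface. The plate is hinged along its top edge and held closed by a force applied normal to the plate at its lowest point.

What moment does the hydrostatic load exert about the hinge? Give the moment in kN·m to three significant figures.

M ≈ 151 kN·m

γ = ρg = 1000 × 9.81 = 9810 N/m³ = 9.81 kN/m³.
The centroid lies 2.46/2 = 1.23 m below the top edge, so the centroid depth is h_c = 1.23 m.
A = 3.1 × 2.46 = 7.626 m².
Resultant F = γ·h_c·A = 9.81 × 1.23 × 7.626 = 92.0176 kN.
I_c = b·h³/12 = 3.1 × 2.46³/12 = 3.84579 m⁴.
Centre of pressure: y_p = y_c + I_c/(y_c·A) = 1.23 + 3.84579/(1.23 × 7.626) = 1.23 + 0.41 = 1.64 m along the plane.
The resultant acts 1.23 + 0.41 = 1.64 m (along the plate) below the hinge at the top edge, so the moment about the hinge is M = F × 1.64 = 92.0176 × 1.64 = 150.909 kN·m.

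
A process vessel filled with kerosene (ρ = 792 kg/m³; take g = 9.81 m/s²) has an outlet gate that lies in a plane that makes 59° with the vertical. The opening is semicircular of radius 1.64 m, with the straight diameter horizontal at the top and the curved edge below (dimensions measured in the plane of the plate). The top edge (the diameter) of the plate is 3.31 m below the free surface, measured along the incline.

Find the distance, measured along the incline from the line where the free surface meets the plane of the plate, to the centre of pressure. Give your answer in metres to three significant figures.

γ = ρg = 792 × 9.81 / 1000 = 7.76952 kN/m³.
The plate makes 59° with the vertical, i.e. θ = 90° − 59° = 31° to the horizontal. Measuring y along the incline from the free-surface line, vertical depth h = y·sinθ with sinθ = 0.515038.
The centroid of a semicircle lies 4r/(3π) = 0.696038 m from the diameter, here below the top edge, so y_c = 3.31 + 0.696038 = 4.00604 m and h_c = 4.00604 × 0.515038 = 2.06326 m.
A = πr²/2 = π × 1.64²/2 = 4.22481 m².
Resultant F = γ·h_c·A = 7.76952 × 2.06326 × 4.22481 = 67.726 kN.
I_c = (π/8 − 8/(9π))·r⁴ = 0.109757 × 1.64⁴ = 0.793976 m⁴.
Centre of pressure: y_p = y_c + I_c/(y_c·A) = 4.00604 + 0.793976/(4.00604 × 4.22481) = 4.00604 + 0.0469121 = 4.05295 m along the plane.

y_p = 4.05 m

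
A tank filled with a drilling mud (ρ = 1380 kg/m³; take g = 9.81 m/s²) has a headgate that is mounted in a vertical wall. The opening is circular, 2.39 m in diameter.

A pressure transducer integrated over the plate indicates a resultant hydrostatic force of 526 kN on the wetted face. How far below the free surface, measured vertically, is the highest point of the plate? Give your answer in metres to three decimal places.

d_top ≈ 7.466 m

γ = ρg = 1380 × 9.81 / 1000 = 13.5378 kN/m³.
A = π(1.195)² = 4.48627 m².
From F = γ·h_c·A, the centroid depth is h_c = 526/(13.5378 × 4.48627) = 8.66068 m.
The centroid is at the centre, 1.195 m below the top of the plate, so the highest point sits at h_top = 8.66068 − 1.195 = 7.46568 m below the surface.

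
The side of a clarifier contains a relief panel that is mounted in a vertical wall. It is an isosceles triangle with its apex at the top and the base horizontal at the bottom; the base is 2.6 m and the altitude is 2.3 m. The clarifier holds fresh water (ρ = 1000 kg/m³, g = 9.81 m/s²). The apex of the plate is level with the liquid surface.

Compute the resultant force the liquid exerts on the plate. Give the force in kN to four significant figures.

γ = ρg = 1000 × 9.81 = 9810 N/m³ = 9.81 kN/m³.
With the apex up, the centroid sits 2h/3 = 2 × 2.3/3 = 1.53333 m below the apex, so the centroid depth is h_c = 1.53333 m.
A = ½ × 2.6 × 2.3 = 2.99 m².
Resultant F = γ·h_c·A = 9.81 × 1.53333 × 2.99 = 44.9755 kN.

F ≈ 44.98 kN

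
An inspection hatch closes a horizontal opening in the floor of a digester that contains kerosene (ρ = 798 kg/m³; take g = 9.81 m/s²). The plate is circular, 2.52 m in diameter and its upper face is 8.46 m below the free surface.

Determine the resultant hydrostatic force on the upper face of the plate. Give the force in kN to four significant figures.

γ = ρg = 798 × 9.81 / 1000 = 7.82838 kN/m³.
The plate is horizontal, so pressure is uniform at p = γ·h = 7.82838 × 8.46 = 66.2281 kN/m².
A = π(1.26)² = 4.98759 m².
F = p·A = 66.2281 × 4.98759 = 330.319 kN.

F ≈ 330.3 kN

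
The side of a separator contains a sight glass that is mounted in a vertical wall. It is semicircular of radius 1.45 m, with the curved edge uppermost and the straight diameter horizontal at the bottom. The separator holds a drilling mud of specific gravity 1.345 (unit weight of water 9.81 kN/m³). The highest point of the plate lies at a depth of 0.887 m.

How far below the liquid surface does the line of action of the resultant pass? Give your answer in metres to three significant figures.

h_p = 1.81 m

γ = 1.345 × 9.81 = 13.19445 kN/m³.
The centroid lies 4r/(3π) = 0.615399 m above the diameter, so r − 4r/(3π) = 1.45 − 0.615399 = 0.834601 m below the topmost point, so the centroid depth is h_c = 0.887 + 0.834601 = 1.7216 m.
A = πr²/2 = π × 1.45²/2 = 3.3026 m².
Resultant F = γ·h_c·A = 13.19445 × 1.7216 × 3.3026 = 75.0204 kN.
I_c = (π/8 − 8/(9π))·r⁴ = 0.109757 × 1.45⁴ = 0.485182 m⁴.
Centre of pressure: y_p = y_c + I_c/(y_c·A) = 1.7216 + 0.485182/(1.7216 × 3.3026) = 1.7216 + 0.0853329 = 1.80693 m along the plane.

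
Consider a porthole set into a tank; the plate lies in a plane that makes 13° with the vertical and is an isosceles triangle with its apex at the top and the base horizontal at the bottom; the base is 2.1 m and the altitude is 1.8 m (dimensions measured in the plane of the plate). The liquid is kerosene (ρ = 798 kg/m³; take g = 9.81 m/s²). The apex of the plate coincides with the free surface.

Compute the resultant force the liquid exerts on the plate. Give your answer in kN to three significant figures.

F ≈ 17.3 kN

γ = ρg = 798 × 9.81 / 1000 = 7.82838 kN/m³.
The plate makes 13° with the vertical, i.e. θ = 90° − 13° = 77° to the horizontal. Measuring y along the incline from the free-surface line, vertical depth h = y·sinθ with sinθ = 0.974370.
With the apex up, the centroid sits 2h/3 = 2 × 1.8/3 = 1.2 m below the apex, so y_c = 1.2 m and h_c = 1.2 × 0.974370 = 1.16924 m.
A = ½ × 2.1 × 1.8 = 1.89 m².
Resultant F = γ·h_c·A = 7.82838 × 1.16924 × 1.89 = 17.2997 kN.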